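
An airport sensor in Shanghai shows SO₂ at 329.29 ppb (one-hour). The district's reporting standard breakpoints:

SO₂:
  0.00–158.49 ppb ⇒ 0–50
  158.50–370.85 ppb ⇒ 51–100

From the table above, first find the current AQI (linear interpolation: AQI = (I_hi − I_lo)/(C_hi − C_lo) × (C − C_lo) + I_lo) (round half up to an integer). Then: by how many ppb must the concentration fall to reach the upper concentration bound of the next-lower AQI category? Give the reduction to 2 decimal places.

170.80

SO₂: 329.29 lies in 158.50–370.85, so I_lo=51, I_hi=100, C_lo=158.50, C_hi=370.85.
(100−51)/(370.85−158.50) × (329.29−158.50) + 51 = 49/212.35 × 170.79 + 51 ≈ 90.41 → 90.
Current AQI 90 is in the Moderate range (51–100). The next-lower category tops out at AQI 50, whose upper concentration bound is 158.49 ppb.
Reduction needed = 329.29 − 158.49 = 170.80 ppb.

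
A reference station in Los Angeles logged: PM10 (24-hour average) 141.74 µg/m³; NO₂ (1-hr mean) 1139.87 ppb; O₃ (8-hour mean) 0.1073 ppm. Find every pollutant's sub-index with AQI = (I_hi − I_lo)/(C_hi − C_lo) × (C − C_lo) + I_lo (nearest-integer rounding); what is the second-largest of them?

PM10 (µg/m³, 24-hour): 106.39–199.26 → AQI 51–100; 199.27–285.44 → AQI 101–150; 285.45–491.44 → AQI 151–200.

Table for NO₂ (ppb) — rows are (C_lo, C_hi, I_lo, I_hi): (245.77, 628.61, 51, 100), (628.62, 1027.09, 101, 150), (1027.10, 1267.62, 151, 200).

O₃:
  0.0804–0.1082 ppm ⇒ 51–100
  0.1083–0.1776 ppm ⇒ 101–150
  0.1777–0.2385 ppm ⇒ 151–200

PM10 141.74: bracket 106.39–199.26 → index 51–100; slope 49/92.87, offset 35.35.
AQI = 51 + 49/92.87·35.35 ≈ 69.65 ⇒ 70.
NO₂: row 1027.10–1267.62 (AQI 151–200). (200−151)·(1139.87−1027.10)/(1267.62−1027.10) + 151 = 49·112.77/240.52 + 151 ≈ 173.97 → 174.
O₃ 0.1073: bracket 0.0804–0.1082 → index 51–100; slope 49/0.0278, offset 0.0269.
AQI = 51 + 49/0.0278·0.0269 ≈ 98.41 ⇒ 98.
Sub-indices: PM10→70, NO₂→174, O₃→98. Ranked high→low: 174, 98, 70. Second-highest sub-index = 98.

98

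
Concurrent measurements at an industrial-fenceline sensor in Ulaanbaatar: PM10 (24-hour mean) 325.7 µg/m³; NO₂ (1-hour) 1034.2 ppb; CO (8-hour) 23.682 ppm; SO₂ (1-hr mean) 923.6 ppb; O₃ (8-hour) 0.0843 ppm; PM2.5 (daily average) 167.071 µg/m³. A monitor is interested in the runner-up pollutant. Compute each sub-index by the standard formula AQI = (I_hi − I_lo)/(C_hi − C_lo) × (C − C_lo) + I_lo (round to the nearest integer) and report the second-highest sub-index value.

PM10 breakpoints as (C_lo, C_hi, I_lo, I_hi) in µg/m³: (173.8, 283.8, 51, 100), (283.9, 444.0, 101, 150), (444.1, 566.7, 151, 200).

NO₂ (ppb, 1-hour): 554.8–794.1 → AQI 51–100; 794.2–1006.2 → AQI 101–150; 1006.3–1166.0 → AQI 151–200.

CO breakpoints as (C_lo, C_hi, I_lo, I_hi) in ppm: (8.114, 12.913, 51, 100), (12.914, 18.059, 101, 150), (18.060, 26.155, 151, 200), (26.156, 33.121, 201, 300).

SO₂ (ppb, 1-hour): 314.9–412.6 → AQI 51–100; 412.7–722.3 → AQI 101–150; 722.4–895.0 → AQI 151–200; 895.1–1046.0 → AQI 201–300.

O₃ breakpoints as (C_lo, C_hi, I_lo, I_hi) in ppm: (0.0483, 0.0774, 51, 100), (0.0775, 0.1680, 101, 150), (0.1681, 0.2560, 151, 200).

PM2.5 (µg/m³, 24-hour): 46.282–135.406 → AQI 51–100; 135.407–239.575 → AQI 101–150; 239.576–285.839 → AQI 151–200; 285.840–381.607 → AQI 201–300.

PM10: 325.7 ∈ [283.9, 444.0] ↔ index [101, 150].
101 + (325.7−283.9)·(150−101)/(444.0−283.9) = 101 + 41.8·49/160.1 ≈ 113.79, so AQI = 114.
NO₂: row 1006.3–1166.0 (AQI 151–200). (200−151)·(1034.2−1006.3)/(1166.0−1006.3) + 151 = 49·27.9/159.7 + 151 ≈ 159.56 → 160.
CO 23.682: bracket 18.060–26.155 → index 151–200; slope 49/8.095, offset 5.622.
AQI = 151 + 49/8.095·5.622 ≈ 185.03 ⇒ 185.
SO₂ 923.6: bracket 895.1–1046.0 → index 201–300; slope 99/150.9, offset 28.5.
AQI = 201 + 99/150.9·28.5 ≈ 219.70 ⇒ 220.
O₃: 0.0843 lies in 0.0775–0.1680, so I_lo=101, I_hi=150, C_lo=0.0775, C_hi=0.1680.
(150−101)/(0.1680−0.0775) × (0.0843−0.0775) + 101 = 49/0.0905 × 0.0068 + 101 ≈ 104.68 → 105.
PM2.5: 167.071 ∈ [135.407, 239.575] ↔ index [101, 150].
101 + (167.071−135.407)·(150−101)/(239.575−135.407) = 101 + 31.664·49/104.168 ≈ 115.89, so AQI = 116.
Sub-indices: PM10→114, NO₂→160, CO→185, SO₂→220, O₃→105, PM2.5→116. Ranked high→low: 220, 185, 160, 116, 114, 105. Second-highest sub-index = 185.

185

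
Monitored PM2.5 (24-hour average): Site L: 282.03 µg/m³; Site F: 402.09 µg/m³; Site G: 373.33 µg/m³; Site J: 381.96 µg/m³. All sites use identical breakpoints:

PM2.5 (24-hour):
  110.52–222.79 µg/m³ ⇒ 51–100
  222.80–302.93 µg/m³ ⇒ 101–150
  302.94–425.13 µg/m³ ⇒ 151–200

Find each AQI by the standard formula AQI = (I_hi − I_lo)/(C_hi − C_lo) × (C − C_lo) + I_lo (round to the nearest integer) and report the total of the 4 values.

690

Site L 282.03: bracket 222.80–302.93 → index 101–150; slope 49/80.13, offset 59.23.
AQI = 101 + 49/80.13·59.23 ≈ 137.22 ⇒ 137.
Site F: 402.09 lies in 302.94–425.13, so I_lo=151, I_hi=200, C_lo=302.94, C_hi=425.13.
(200−151)/(425.13−302.94) × (402.09−302.94) + 151 = 49/122.19 × 99.15 + 151 ≈ 190.76 → 191.
Site G 373.33: bracket 302.94–425.13 → index 151–200; slope 49/122.19, offset 70.39.
AQI = 151 + 49/122.19·70.39 ≈ 179.23 ⇒ 179.
Site J: 381.96 ∈ [302.94, 425.13] ↔ index [151, 200].
151 + (381.96−302.94)·(200−151)/(425.13−302.94) = 151 + 79.02·49/122.19 ≈ 182.69, so AQI = 183.
AQIs: Site L=137, Site F=191, Site G=179, Site J=183. Sum = 137 + 191 + 179 + 183 = 690.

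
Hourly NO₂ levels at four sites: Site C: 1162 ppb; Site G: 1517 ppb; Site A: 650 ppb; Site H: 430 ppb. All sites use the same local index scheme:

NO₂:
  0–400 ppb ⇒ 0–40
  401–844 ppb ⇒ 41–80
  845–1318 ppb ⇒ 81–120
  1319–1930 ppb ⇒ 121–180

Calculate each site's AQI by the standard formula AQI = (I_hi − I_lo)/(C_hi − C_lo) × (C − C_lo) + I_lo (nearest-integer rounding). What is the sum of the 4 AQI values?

354

Site C: 1162 lies in 845–1318, so I_lo=81, I_hi=120, C_lo=845, C_hi=1318.
(120−81)/(1318−845) × (1162−845) + 81 = 39/473 × 317 + 81 ≈ 107.14 → 107.
Site G: 1517 lies in 1319–1930, so I_lo=121, I_hi=180, C_lo=1319, C_hi=1930.
(180−121)/(1930−1319) × (1517−1319) + 121 = 59/611 × 198 + 121 ≈ 140.12 → 140.
Site A 650: bracket 401–844 → index 41–80; slope 39/443, offset 249.
AQI = 41 + 39/443·249 ≈ 62.92 ⇒ 63.
Site H 430: bracket 401–844 → index 41–80; slope 39/443, offset 29.
AQI = 41 + 39/443·29 ≈ 43.55 ⇒ 44.
AQIs: Site C=107, Site G=140, Site A=63, Site H=44. Sum = 107 + 140 + 63 + 44 = 354.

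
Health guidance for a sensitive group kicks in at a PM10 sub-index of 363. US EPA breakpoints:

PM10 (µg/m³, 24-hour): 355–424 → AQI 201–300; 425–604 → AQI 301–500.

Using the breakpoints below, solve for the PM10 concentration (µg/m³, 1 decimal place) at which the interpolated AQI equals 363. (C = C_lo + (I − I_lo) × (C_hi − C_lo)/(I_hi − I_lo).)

480.8

AQI 363 lies in the 301–500 band, which corresponds to 425–604 µg/m³.
C = 425 + (363−301)×(604−425)/(500−301) = 425 + 62×179/199 ≈ 480.769 µg/m³ → 480.8 µg/m³ to 1 dp.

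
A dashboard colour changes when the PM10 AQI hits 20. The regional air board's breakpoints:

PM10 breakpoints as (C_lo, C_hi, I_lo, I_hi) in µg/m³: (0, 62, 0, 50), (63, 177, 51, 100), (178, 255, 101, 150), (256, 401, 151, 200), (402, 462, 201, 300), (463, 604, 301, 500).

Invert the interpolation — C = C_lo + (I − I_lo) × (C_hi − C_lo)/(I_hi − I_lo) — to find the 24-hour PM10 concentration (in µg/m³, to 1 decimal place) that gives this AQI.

AQI 20 lies in the 0–50 band, which corresponds to 0–62 µg/m³.
C = 0 + (20−0)×(62−0)/(50−0) = 0 + 20×62/50 ≈ 24.800 µg/m³ → 24.8 µg/m³ to 1 dp.

24.8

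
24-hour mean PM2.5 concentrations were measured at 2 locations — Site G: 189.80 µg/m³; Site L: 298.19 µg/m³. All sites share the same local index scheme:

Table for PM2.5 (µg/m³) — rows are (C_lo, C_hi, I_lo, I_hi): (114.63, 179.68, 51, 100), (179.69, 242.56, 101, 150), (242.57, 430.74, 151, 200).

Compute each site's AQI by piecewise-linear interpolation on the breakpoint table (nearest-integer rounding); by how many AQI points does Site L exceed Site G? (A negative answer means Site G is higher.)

Site G: 189.80 lies in 179.69–242.56, so I_lo=101, I_hi=150, C_lo=179.69, C_hi=242.56.
(150−101)/(242.56−179.69) × (189.80−179.69) + 101 = 49/62.87 × 10.11 + 101 ≈ 108.88 → 109.
Site L: row 242.57–430.74 (AQI 151–200). (200−151)·(298.19−242.57)/(430.74−242.57) + 151 = 49·55.62/188.17 + 151 ≈ 165.48 → 165.
AQIs: Site G=109, Site L=165. Site L (165) − Site G (109) = 56.

56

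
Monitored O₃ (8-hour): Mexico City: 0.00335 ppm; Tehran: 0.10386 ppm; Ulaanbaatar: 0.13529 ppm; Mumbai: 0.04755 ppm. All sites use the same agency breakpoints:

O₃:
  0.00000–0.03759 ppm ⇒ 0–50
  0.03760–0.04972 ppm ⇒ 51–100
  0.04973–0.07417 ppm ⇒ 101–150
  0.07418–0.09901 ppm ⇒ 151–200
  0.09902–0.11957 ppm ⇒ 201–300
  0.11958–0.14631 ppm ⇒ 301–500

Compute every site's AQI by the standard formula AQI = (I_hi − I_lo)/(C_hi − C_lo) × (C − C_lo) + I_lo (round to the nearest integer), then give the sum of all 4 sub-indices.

Mexico City 0.00335: bracket 0.00000–0.03759 → index 0–50; slope 50/0.03759, offset 0.00335.
AQI = 0 + 50/0.03759·0.00335 ≈ 4.46 ⇒ 4.
Tehran 0.10386: bracket 0.09902–0.11957 → index 201–300; slope 99/0.02055, offset 0.00484.
AQI = 201 + 99/0.02055·0.00484 ≈ 224.32 ⇒ 224.
Ulaanbaatar: 0.13529 lies in 0.11958–0.14631, so I_lo=301, I_hi=500, C_lo=0.11958, C_hi=0.14631.
(500−301)/(0.14631−0.11958) × (0.13529−0.11958) + 301 = 199/0.02673 × 0.01571 + 301 ≈ 417.96 → 418.
Mumbai: 0.04755 ∈ [0.03760, 0.04972] ↔ index [51, 100].
51 + (0.04755−0.03760)·(100−51)/(0.04972−0.03760) = 51 + 0.00995·49/0.01212 ≈ 91.23, so AQI = 91.
AQIs: Mexico City=4, Tehran=224, Ulaanbaatar=418, Mumbai=91. Sum = 4 + 224 + 418 + 91 = 737.

737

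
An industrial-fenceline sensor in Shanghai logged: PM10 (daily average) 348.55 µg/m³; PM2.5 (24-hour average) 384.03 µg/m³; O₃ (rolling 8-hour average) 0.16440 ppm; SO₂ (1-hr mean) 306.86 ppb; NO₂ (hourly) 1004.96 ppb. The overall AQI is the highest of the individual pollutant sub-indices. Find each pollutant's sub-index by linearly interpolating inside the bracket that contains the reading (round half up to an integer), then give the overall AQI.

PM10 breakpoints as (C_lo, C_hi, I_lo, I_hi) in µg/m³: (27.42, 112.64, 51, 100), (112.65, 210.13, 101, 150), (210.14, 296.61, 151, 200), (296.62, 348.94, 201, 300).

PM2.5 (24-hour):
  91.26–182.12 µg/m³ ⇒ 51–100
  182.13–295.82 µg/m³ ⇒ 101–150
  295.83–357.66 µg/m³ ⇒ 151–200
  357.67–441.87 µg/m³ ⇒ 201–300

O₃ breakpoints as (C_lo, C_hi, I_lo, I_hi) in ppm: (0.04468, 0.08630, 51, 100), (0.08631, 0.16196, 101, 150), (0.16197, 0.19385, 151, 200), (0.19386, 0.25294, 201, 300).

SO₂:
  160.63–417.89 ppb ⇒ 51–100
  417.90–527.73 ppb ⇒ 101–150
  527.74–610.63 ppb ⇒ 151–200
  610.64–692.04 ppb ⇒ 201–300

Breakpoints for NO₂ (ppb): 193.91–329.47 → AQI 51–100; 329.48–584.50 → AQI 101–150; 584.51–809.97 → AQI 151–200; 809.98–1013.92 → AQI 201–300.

299

PM10: row 296.62–348.94 (AQI 201–300). (300−201)·(348.55−296.62)/(348.94−296.62) + 201 = 99·51.93/52.32 + 201 ≈ 299.26 → 299.
PM2.5: 384.03 ∈ [357.67, 441.87] ↔ index [201, 300].
201 + (384.03−357.67)·(300−201)/(441.87−357.67) = 201 + 26.36·99/84.20 ≈ 231.99, so AQI = 232.
O₃ 0.16440: bracket 0.16197–0.19385 → index 151–200; slope 49/0.03188, offset 0.00243.
AQI = 151 + 49/0.03188·0.00243 ≈ 154.73 ⇒ 155.
SO₂ 306.86: bracket 160.63–417.89 → index 51–100; slope 49/257.26, offset 146.23.
AQI = 51 + 49/257.26·146.23 ≈ 78.85 ⇒ 79.
NO₂: 1004.96 lies in 809.98–1013.92, so I_lo=201, I_hi=300, C_lo=809.98, C_hi=1013.92.
(300−201)/(1013.92−809.98) × (1004.96−809.98) + 201 = 99/203.94 × 194.98 + 201 ≈ 295.65 → 296.
Sub-indices: PM10→299, PM2.5→232, O₃→155, SO₂→79, NO₂→296. Overall AQI = max = 299; dominant pollutant is PM10.
AQI 299: Very Unhealthy.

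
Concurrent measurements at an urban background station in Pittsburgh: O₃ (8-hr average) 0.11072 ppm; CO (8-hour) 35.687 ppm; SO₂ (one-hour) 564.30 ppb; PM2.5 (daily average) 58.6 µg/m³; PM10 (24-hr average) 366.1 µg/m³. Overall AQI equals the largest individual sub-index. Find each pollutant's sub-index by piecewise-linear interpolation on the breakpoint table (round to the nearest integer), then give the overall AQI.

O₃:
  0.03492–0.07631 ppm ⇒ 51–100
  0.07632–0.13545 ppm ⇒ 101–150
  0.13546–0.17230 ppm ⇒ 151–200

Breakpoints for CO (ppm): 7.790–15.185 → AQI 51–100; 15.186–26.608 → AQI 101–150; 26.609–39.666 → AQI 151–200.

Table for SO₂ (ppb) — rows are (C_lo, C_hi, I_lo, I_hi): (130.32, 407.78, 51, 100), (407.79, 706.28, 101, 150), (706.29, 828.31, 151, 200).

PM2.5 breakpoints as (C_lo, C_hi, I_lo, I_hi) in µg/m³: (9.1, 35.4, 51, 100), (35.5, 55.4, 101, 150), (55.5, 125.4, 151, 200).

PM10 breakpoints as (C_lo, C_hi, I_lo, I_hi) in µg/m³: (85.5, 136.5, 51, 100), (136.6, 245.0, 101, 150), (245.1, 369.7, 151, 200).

199

O₃: 0.11072 lies in 0.07632–0.13545, so I_lo=101, I_hi=150, C_lo=0.07632, C_hi=0.13545.
(150−101)/(0.13545−0.07632) × (0.11072−0.07632) + 101 = 49/0.05913 × 0.03440 + 101 ≈ 129.51 → 130.
CO: 35.687 lies in 26.609–39.666, so I_lo=151, I_hi=200, C_lo=26.609, C_hi=39.666.
(200−151)/(39.666−26.609) × (35.687−26.609) + 151 = 49/13.057 × 9.078 + 151 ≈ 185.07 → 185.
SO₂: 564.30 lies in 407.79–706.28, so I_lo=101, I_hi=150, C_lo=407.79, C_hi=706.28.
(150−101)/(706.28−407.79) × (564.30−407.79) + 101 = 49/298.49 × 156.51 + 101 ≈ 126.69 → 127.
PM2.5: 58.6 lies in 55.5–125.4, so I_lo=151, I_hi=200, C_lo=55.5, C_hi=125.4.
(200−151)/(125.4−55.5) × (58.6−55.5) + 151 = 49/69.9 × 3.1 + 151 ≈ 153.17 → 153.
PM10: 366.1 lies in 245.1–369.7, so I_lo=151, I_hi=200, C_lo=245.1, C_hi=369.7.
(200−151)/(369.7−245.1) × (366.1−245.1) + 151 = 49/124.6 × 121.0 + 151 ≈ 198.58 → 199.
Sub-indices: O₃→130, CO→185, SO₂→127, PM2.5→153, PM10→199. Overall AQI = max = 199; dominant pollutant is PM10.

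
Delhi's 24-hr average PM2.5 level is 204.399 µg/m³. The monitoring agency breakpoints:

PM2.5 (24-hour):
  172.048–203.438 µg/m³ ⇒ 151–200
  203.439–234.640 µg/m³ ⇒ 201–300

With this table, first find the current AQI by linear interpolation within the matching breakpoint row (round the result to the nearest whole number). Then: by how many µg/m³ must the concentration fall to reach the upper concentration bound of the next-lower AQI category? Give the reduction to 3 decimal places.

0.961

PM2.5: row 203.439–234.640 (AQI 201–300). (300−201)·(204.399−203.439)/(234.640−203.439) + 201 = 99·0.960/31.201 + 201 ≈ 204.05 → 204.
Current AQI 204 is in the Very Unhealthy range (201–300). The next-lower category tops out at AQI 200, whose upper concentration bound is 203.438 µg/m³.
Reduction needed = 204.399 − 203.438 = 0.961 µg/m³.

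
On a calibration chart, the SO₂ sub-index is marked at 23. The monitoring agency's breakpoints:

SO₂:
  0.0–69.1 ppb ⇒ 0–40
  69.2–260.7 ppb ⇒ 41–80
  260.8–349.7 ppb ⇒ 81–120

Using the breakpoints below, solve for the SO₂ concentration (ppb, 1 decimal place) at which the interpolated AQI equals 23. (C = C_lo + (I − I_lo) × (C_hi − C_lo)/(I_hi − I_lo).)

AQI 23 lies in the 0–40 band, which corresponds to 0.0–69.1 ppb.
C = 0.0 + (23−0)×(69.1−0.0)/(40−0) = 0.0 + 23×69.1/40 ≈ 39.733 ppb → 39.7 ppb to 1 dp.

39.7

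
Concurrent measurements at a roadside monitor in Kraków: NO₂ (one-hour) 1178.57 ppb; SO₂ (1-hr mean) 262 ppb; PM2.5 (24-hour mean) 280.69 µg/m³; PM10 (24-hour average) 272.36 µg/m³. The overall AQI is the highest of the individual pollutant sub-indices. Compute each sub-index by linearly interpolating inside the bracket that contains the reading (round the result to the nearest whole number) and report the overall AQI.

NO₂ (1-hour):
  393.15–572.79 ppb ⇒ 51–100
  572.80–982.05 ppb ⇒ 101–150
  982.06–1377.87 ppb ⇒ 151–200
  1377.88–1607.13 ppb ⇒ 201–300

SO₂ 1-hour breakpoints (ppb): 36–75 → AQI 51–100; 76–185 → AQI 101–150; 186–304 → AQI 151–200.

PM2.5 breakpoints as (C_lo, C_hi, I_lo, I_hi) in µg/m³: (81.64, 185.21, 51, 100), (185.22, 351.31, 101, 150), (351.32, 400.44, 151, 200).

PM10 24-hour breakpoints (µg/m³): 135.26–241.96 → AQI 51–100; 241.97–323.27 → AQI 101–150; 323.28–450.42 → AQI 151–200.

NO₂ 1178.57: bracket 982.06–1377.87 → index 151–200; slope 49/395.81, offset 196.51.
AQI = 151 + 49/395.81·196.51 ≈ 175.33 ⇒ 175.
SO₂ 262: bracket 186–304 → index 151–200; slope 49/118, offset 76.
AQI = 151 + 49/118·76 ≈ 182.56 ⇒ 183.
PM2.5: 280.69 ∈ [185.22, 351.31] ↔ index [101, 150].
101 + (280.69−185.22)·(150−101)/(351.31−185.22) = 101 + 95.47·49/166.09 ≈ 129.17, so AQI = 129.
PM10 272.36: bracket 241.97–323.27 → index 101–150; slope 49/81.30, offset 30.39.
AQI = 101 + 49/81.30·30.39 ≈ 119.32 ⇒ 119.
Sub-indices: NO₂→175, SO₂→183, PM2.5→129, PM10→119. Overall AQI = max = 183; dominant pollutant is SO₂.

183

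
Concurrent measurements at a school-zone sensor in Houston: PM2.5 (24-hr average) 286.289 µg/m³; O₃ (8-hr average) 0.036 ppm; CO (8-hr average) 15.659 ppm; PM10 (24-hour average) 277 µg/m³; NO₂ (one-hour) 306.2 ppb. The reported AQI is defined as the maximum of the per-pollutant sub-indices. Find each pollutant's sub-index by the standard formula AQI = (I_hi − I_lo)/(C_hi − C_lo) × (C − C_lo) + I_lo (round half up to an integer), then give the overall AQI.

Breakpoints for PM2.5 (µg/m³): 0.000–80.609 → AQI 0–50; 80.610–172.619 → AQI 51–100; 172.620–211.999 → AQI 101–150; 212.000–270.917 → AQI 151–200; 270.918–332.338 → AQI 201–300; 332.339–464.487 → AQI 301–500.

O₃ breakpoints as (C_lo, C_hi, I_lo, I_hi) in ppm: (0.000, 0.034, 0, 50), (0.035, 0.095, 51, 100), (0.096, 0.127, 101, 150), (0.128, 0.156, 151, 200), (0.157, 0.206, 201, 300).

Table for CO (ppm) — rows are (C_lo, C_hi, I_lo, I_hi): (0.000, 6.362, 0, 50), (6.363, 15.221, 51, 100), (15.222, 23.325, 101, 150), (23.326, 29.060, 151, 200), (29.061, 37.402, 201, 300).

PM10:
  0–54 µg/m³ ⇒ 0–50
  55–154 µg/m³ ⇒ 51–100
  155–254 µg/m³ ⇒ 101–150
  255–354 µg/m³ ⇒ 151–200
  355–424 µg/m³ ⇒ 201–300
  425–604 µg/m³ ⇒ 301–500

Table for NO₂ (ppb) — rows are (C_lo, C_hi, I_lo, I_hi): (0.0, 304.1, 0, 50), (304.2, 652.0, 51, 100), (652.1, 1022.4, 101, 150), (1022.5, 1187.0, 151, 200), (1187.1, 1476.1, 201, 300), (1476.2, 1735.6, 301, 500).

226

PM2.5: row 270.918–332.338 (AQI 201–300). (300−201)·(286.289−270.918)/(332.338−270.918) + 201 = 99·15.371/61.420 + 201 ≈ 225.78 → 226.
O₃: row 0.035–0.095 (AQI 51–100). (100−51)·(0.036−0.035)/(0.095−0.035) + 51 = 49·0.001/0.060 + 51 ≈ 51.82 → 52.
CO: 15.659 ∈ [15.222, 23.325] ↔ index [101, 150].
101 + (15.659−15.222)·(150−101)/(23.325−15.222) = 101 + 0.437·49/8.103 ≈ 103.64, so AQI = 104.
PM10: 277 ∈ [255, 354] ↔ index [151, 200].
151 + (277−255)·(200−151)/(354−255) = 151 + 22·49/99 ≈ 161.89, so AQI = 162.
NO₂: row 304.2–652.0 (AQI 51–100). (100−51)·(306.2−304.2)/(652.0−304.2) + 51 = 49·2.0/347.8 + 51 ≈ 51.28 → 51.
Sub-indices: PM2.5→226, O₃→52, CO→104, PM10→162, NO₂→51. Overall AQI = max = 226; dominant pollutant is PM2.5.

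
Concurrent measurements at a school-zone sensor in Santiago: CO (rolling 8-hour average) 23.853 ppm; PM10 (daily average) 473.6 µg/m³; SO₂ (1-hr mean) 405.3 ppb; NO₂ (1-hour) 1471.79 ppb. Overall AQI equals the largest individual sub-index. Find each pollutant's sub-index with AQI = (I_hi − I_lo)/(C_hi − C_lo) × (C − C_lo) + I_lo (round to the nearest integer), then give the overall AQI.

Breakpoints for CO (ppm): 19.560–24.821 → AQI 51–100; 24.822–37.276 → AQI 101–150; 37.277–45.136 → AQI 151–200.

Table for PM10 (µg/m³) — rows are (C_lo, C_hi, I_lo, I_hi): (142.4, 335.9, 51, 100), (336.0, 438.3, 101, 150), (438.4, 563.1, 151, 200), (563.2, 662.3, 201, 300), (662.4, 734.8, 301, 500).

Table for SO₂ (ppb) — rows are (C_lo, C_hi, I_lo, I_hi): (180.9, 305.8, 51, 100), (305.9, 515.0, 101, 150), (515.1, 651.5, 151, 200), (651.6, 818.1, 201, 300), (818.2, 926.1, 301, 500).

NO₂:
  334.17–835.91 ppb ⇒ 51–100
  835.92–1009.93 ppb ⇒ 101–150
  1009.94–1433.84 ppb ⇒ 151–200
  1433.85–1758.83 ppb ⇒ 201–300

213

CO: row 19.560–24.821 (AQI 51–100). (100−51)·(23.853−19.560)/(24.821−19.560) + 51 = 49·4.293/5.261 + 51 ≈ 90.98 → 91.
PM10: 473.6 ∈ [438.4, 563.1] ↔ index [151, 200].
151 + (473.6−438.4)·(200−151)/(563.1−438.4) = 151 + 35.2·49/124.7 ≈ 164.83, so AQI = 165.
SO₂ 405.3: bracket 305.9–515.0 → index 101–150; slope 49/209.1, offset 99.4.
AQI = 101 + 49/209.1·99.4 ≈ 124.29 ⇒ 124.
NO₂: 1471.79 lies in 1433.85–1758.83, so I_lo=201, I_hi=300, C_lo=1433.85, C_hi=1758.83.
(300−201)/(1758.83−1433.85) × (1471.79−1433.85) + 201 = 99/324.98 × 37.94 + 201 ≈ 212.56 → 213.
Sub-indices: CO→91, PM10→165, SO₂→124, NO₂→213. Overall AQI = max = 213; dominant pollutant is NO₂.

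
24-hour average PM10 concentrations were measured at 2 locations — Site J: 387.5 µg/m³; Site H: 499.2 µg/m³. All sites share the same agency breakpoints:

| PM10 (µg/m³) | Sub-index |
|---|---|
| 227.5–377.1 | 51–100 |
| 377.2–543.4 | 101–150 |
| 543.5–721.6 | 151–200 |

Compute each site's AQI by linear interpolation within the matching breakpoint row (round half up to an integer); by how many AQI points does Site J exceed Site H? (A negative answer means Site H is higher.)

-33

Site J: 387.5 ∈ [377.2, 543.4] ↔ index [101, 150].
101 + (387.5−377.2)·(150−101)/(543.4−377.2) = 101 + 10.3·49/166.2 ≈ 104.04, so AQI = 104.
Site H: row 377.2–543.4 (AQI 101–150). (150−101)·(499.2−377.2)/(543.4−377.2) + 101 = 49·122.0/166.2 + 101 ≈ 136.97 → 137.
AQIs: Site J=104, Site H=137. Site J (104) − Site H (137) = -33.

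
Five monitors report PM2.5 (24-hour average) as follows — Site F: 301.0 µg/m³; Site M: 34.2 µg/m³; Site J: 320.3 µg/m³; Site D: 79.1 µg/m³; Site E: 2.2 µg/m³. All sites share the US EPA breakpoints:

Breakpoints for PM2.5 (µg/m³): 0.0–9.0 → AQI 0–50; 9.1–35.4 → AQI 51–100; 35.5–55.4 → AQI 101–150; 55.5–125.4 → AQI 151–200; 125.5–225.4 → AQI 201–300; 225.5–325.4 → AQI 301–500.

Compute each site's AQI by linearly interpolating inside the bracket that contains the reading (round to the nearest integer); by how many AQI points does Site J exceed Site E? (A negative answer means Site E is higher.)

478

Site F: 301.0 lies in 225.5–325.4, so I_lo=301, I_hi=500, C_lo=225.5, C_hi=325.4.
(500−301)/(325.4−225.5) × (301.0−225.5) + 301 = 199/99.9 × 75.5 + 301 ≈ 451.40 → 451.
Site M 34.2: bracket 9.1–35.4 → index 51–100; slope 49/26.3, offset 25.1.
AQI = 51 + 49/26.3·25.1 ≈ 97.76 ⇒ 98.
Site J: row 225.5–325.4 (AQI 301–500). (500−301)·(320.3−225.5)/(325.4−225.5) + 301 = 199·94.8/99.9 + 301 ≈ 489.84 → 490.
Site D 79.1: bracket 55.5–125.4 → index 151–200; slope 49/69.9, offset 23.6.
AQI = 151 + 49/69.9·23.6 ≈ 167.54 ⇒ 168.
Site E 2.2: bracket 0.0–9.0 → index 0–50; slope 50/9.0, offset 2.2.
AQI = 0 + 50/9.0·2.2 ≈ 12.22 ⇒ 12.
AQIs: Site F=451, Site M=98, Site J=490, Site D=168, Site E=12. Site J (490) − Site E (12) = 478.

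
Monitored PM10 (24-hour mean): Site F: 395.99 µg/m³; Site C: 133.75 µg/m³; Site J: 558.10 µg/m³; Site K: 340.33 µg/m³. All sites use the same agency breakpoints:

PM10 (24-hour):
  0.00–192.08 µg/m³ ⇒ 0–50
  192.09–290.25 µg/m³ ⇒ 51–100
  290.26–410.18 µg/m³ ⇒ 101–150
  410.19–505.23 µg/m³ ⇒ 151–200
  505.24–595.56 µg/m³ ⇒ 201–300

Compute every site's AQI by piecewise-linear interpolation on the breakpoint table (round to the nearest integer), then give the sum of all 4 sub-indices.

559

Site F: 395.99 ∈ [290.26, 410.18] ↔ index [101, 150].
101 + (395.99−290.26)·(150−101)/(410.18−290.26) = 101 + 105.73·49/119.92 ≈ 144.20, so AQI = 144.
Site C: 133.75 ∈ [0.00, 192.08] ↔ index [0, 50].
0 + (133.75−0.00)·(50−0)/(192.08−0.00) = 0 + 133.75·50/192.08 ≈ 34.82, so AQI = 35.
Site J: row 505.24–595.56 (AQI 201–300). (300−201)·(558.10−505.24)/(595.56−505.24) + 201 = 99·52.86/90.32 + 201 ≈ 258.94 → 259.
Site K: 340.33 lies in 290.26–410.18, so I_lo=101, I_hi=150, C_lo=290.26, C_hi=410.18.
(150−101)/(410.18−290.26) × (340.33−290.26) + 101 = 49/119.92 × 50.07 + 101 ≈ 121.46 → 121.
AQIs: Site F=144, Site C=35, Site J=259, Site K=121. Sum = 144 + 35 + 259 + 121 = 559.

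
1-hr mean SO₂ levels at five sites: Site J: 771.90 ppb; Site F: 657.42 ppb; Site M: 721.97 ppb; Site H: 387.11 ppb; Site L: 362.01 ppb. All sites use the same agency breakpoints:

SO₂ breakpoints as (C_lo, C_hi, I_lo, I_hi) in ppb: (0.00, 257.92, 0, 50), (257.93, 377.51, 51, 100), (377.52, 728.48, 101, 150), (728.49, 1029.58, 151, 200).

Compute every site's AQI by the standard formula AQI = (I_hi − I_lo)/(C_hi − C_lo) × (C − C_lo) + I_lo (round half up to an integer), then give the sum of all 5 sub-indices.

Site J: 771.90 ∈ [728.49, 1029.58] ↔ index [151, 200].
151 + (771.90−728.49)·(200−151)/(1029.58−728.49) = 151 + 43.41·49/301.09 ≈ 158.06, so AQI = 158.
Site F 657.42: bracket 377.52–728.48 → index 101–150; slope 49/350.96, offset 279.90.
AQI = 101 + 49/350.96·279.90 ≈ 140.08 ⇒ 140.
Site M: 721.97 ∈ [377.52, 728.48] ↔ index [101, 150].
101 + (721.97−377.52)·(150−101)/(728.48−377.52) = 101 + 344.45·49/350.96 ≈ 149.09, so AQI = 149.
Site H 387.11: bracket 377.52–728.48 → index 101–150; slope 49/350.96, offset 9.59.
AQI = 101 + 49/350.96·9.59 ≈ 102.34 ⇒ 102.
Site L: row 257.93–377.51 (AQI 51–100). (100−51)·(362.01−257.93)/(377.51−257.93) + 51 = 49·104.08/119.58 + 51 ≈ 93.65 → 94.
AQIs: Site J=158, Site F=140, Site M=149, Site H=102, Site L=94. Sum = 158 + 140 + 149 + 102 + 94 = 643.

643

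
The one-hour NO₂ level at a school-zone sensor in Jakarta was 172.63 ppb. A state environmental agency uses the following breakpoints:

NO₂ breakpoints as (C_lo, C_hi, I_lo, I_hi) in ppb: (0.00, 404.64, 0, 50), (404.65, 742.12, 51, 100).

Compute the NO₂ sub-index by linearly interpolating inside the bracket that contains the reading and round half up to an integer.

NO₂: 172.63 lies in 0.00–404.64, so I_lo=0, I_hi=50, C_lo=0.00, C_hi=404.64.
(50−0)/(404.64−0.00) × (172.63−0.00) + 0 = 50/404.64 × 172.63 + 0 ≈ 21.33 → 21.

21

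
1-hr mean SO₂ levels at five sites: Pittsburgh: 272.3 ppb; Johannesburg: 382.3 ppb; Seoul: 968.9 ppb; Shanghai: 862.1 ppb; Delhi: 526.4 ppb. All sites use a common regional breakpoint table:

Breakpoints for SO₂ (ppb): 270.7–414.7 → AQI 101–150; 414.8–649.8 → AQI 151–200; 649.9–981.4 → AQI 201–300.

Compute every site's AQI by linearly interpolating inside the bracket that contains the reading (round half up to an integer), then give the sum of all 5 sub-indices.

Pittsburgh: 272.3 lies in 270.7–414.7, so I_lo=101, I_hi=150, C_lo=270.7, C_hi=414.7.
(150−101)/(414.7−270.7) × (272.3−270.7) + 101 = 49/144.0 × 1.6 + 101 ≈ 101.54 → 102.
Johannesburg: row 270.7–414.7 (AQI 101–150). (150−101)·(382.3−270.7)/(414.7−270.7) + 101 = 49·111.6/144.0 + 101 ≈ 138.98 → 139.
Seoul: 968.9 ∈ [649.9, 981.4] ↔ index [201, 300].
201 + (968.9−649.9)·(300−201)/(981.4−649.9) = 201 + 319.0·99/331.5 ≈ 296.27, so AQI = 296.
Shanghai: 862.1 ∈ [649.9, 981.4] ↔ index [201, 300].
201 + (862.1−649.9)·(300−201)/(981.4−649.9) = 201 + 212.2·99/331.5 ≈ 264.37, so AQI = 264.
Delhi 526.4: bracket 414.8–649.8 → index 151–200; slope 49/235.0, offset 111.6.
AQI = 151 + 49/235.0·111.6 ≈ 174.27 ⇒ 174.
AQIs: Pittsburgh=102, Johannesburg=139, Seoul=296, Shanghai=264, Delhi=174. Sum = 102 + 139 + 296 + 264 + 174 = 975.

975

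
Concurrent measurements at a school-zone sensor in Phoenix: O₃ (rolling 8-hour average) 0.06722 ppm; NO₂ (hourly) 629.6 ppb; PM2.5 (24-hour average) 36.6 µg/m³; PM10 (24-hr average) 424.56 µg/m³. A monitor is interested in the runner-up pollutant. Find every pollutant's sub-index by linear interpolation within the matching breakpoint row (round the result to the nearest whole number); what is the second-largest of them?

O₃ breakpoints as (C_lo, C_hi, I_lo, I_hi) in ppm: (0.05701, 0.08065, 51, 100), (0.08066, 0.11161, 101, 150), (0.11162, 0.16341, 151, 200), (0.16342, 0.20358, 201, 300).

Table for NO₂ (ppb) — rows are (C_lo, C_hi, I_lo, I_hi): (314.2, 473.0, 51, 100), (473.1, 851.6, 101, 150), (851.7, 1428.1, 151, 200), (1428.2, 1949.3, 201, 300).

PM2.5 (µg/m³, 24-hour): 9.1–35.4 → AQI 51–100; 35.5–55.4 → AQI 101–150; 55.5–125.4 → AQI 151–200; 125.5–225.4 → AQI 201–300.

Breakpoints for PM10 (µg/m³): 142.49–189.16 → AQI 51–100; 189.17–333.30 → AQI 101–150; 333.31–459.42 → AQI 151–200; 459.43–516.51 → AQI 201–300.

121

O₃: 0.06722 lies in 0.05701–0.08065, so I_lo=51, I_hi=100, C_lo=0.05701, C_hi=0.08065.
(100−51)/(0.08065−0.05701) × (0.06722−0.05701) + 51 = 49/0.02364 × 0.01021 + 51 ≈ 72.16 → 72.
NO₂ 629.6: bracket 473.1–851.6 → index 101–150; slope 49/378.5, offset 156.5.
AQI = 101 + 49/378.5·156.5 ≈ 121.26 ⇒ 121.
PM2.5: 36.6 ∈ [35.5, 55.4] ↔ index [101, 150].
101 + (36.6−35.5)·(150−101)/(55.4−35.5) = 101 + 1.1·49/19.9 ≈ 103.71, so AQI = 104.
PM10: 424.56 ∈ [333.31, 459.42] ↔ index [151, 200].
151 + (424.56−333.31)·(200−151)/(459.42−333.31) = 151 + 91.25·49/126.11 ≈ 186.46, so AQI = 186.
Sub-indices: O₃→72, NO₂→121, PM2.5→104, PM10→186. Ranked high→low: 186, 121, 104, 72. Second-highest sub-index = 121.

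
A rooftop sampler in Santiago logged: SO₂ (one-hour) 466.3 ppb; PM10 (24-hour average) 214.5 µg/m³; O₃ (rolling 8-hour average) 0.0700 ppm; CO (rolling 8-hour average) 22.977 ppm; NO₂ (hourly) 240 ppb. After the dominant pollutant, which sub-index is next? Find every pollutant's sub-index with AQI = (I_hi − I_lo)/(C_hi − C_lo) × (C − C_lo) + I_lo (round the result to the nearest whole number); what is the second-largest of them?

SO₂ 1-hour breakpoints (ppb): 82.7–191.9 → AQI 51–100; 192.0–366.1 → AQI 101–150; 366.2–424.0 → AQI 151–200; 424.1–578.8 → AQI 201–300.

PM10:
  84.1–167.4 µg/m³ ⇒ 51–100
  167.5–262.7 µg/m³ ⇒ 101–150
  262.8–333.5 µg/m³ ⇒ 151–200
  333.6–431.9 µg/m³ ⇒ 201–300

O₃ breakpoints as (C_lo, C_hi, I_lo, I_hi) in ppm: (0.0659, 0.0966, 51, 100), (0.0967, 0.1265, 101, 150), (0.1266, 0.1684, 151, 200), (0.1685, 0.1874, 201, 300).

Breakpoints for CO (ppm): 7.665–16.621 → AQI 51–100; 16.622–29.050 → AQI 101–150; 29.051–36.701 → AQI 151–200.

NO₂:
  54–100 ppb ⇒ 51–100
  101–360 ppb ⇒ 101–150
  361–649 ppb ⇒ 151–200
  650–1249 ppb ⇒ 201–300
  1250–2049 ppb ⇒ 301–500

SO₂ 466.3: bracket 424.1–578.8 → index 201–300; slope 99/154.7, offset 42.2.
AQI = 201 + 99/154.7·42.2 ≈ 228.01 ⇒ 228.
PM10: 214.5 ∈ [167.5, 262.7] ↔ index [101, 150].
101 + (214.5−167.5)·(150−101)/(262.7−167.5) = 101 + 47.0·49/95.2 ≈ 125.19, so AQI = 125.
O₃ 0.0700: bracket 0.0659–0.0966 → index 51–100; slope 49/0.0307, offset 0.0041.
AQI = 51 + 49/0.0307·0.0041 ≈ 57.54 ⇒ 58.
CO: row 16.622–29.050 (AQI 101–150). (150−101)·(22.977−16.622)/(29.050−16.622) + 101 = 49·6.355/12.428 + 101 ≈ 126.06 → 126.
NO₂ 240: bracket 101–360 → index 101–150; slope 49/259, offset 139.
AQI = 101 + 49/259·139 ≈ 127.30 ⇒ 127.
Sub-indices: SO₂→228, PM10→125, O₃→58, CO→126, NO₂→127. Ranked high→low: 228, 127, 126, 125, 58. Second-highest sub-index = 127.

127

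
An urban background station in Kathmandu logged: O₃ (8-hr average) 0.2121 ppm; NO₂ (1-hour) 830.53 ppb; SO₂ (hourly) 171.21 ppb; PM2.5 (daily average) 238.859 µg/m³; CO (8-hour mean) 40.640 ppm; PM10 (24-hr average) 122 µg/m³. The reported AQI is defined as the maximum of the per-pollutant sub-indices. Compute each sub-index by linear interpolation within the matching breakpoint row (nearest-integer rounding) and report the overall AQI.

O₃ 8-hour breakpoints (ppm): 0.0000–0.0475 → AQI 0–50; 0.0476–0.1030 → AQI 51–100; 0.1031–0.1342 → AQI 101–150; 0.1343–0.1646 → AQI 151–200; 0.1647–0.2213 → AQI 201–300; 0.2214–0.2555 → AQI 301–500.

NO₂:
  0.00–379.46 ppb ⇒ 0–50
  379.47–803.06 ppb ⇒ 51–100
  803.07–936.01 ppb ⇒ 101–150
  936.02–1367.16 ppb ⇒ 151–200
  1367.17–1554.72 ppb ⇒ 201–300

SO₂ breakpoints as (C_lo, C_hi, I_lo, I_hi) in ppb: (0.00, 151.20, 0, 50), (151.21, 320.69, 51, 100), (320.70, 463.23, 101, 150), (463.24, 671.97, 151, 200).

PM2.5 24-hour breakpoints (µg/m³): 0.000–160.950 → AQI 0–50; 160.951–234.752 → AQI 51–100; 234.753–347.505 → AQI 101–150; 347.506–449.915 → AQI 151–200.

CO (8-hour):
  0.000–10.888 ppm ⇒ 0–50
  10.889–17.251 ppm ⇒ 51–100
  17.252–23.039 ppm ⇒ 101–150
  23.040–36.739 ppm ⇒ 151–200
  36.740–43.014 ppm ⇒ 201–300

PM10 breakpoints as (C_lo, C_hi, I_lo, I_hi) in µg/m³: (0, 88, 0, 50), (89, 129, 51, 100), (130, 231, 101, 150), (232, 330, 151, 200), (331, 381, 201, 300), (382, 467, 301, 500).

O₃: 0.2121 ∈ [0.1647, 0.2213] ↔ index [201, 300].
201 + (0.2121−0.1647)·(300−201)/(0.2213−0.1647) = 201 + 0.0474·99/0.0566 ≈ 283.91, so AQI = 284.
NO₂ 830.53: bracket 803.07–936.01 → index 101–150; slope 49/132.94, offset 27.46.
AQI = 101 + 49/132.94·27.46 ≈ 111.12 ⇒ 111.
SO₂: 171.21 lies in 151.21–320.69, so I_lo=51, I_hi=100, C_lo=151.21, C_hi=320.69.
(100−51)/(320.69−151.21) × (171.21−151.21) + 51 = 49/169.48 × 20.00 + 51 ≈ 56.78 → 57.
PM2.5: row 234.753–347.505 (AQI 101–150). (150−101)·(238.859−234.753)/(347.505−234.753) + 101 = 49·4.106/112.752 + 101 ≈ 102.78 → 103.
CO: 40.640 lies in 36.740–43.014, so I_lo=201, I_hi=300, C_lo=36.740, C_hi=43.014.
(300−201)/(43.014−36.740) × (40.640−36.740) + 201 = 99/6.274 × 3.900 + 201 ≈ 262.54 → 263.
PM10: 122 lies in 89–129, so I_lo=51, I_hi=100, C_lo=89, C_hi=129.
(100−51)/(129−89) × (122−89) + 51 = 49/40 × 33 + 51 ≈ 91.43 → 91.
Sub-indices: O₃→284, NO₂→111, SO₂→57, PM2.5→103, CO→263, PM10→91. Overall AQI = max = 284; dominant pollutant is O₃.

284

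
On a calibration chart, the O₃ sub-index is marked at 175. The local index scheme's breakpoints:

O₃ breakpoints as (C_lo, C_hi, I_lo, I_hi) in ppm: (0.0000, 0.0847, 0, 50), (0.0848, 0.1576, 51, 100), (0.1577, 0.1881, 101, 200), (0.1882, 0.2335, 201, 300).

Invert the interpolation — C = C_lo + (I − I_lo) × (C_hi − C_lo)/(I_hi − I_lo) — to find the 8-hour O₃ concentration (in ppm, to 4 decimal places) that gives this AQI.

0.1804

AQI 175 lies in the 101–200 band, which corresponds to 0.1577–0.1881 ppm.
C = 0.1577 + (175−101)×(0.1881−0.1577)/(200−101) = 0.1577 + 74×0.0304/99 ≈ 0.180423 ppm → 0.1804 ppm to 4 dp.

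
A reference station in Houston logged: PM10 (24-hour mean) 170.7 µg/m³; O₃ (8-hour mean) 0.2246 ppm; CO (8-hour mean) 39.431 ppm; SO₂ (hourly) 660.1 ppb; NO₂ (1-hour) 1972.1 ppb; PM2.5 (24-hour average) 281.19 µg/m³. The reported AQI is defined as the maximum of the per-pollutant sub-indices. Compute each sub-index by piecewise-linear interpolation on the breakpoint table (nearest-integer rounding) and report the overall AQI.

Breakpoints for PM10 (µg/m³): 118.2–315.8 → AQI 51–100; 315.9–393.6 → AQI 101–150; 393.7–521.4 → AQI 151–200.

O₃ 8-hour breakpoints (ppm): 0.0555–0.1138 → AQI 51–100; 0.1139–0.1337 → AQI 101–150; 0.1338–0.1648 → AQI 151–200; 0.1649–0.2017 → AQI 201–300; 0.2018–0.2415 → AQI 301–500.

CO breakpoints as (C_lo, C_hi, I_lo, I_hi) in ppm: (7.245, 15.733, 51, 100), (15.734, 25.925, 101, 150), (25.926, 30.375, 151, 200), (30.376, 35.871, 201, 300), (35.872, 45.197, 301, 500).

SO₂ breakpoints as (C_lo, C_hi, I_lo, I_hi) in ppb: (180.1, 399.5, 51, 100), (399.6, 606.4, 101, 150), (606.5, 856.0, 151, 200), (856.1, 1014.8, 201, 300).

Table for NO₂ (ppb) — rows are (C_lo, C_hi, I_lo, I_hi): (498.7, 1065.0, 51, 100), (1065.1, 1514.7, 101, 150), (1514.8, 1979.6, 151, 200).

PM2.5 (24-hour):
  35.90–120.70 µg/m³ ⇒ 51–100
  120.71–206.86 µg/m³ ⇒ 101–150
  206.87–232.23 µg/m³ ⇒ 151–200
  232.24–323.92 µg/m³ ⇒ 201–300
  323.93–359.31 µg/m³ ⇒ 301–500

PM10: 170.7 ∈ [118.2, 315.8] ↔ index [51, 100].
51 + (170.7−118.2)·(100−51)/(315.8−118.2) = 51 + 52.5·49/197.6 ≈ 64.02, so AQI = 64.
O₃: 0.2246 ∈ [0.2018, 0.2415] ↔ index [301, 500].
301 + (0.2246−0.2018)·(500−301)/(0.2415−0.2018) = 301 + 0.0228·199/0.0397 ≈ 415.29, so AQI = 415.
CO: row 35.872–45.197 (AQI 301–500). (500−301)·(39.431−35.872)/(45.197−35.872) + 301 = 199·3.559/9.325 + 301 ≈ 376.95 → 377.
SO₂: row 606.5–856.0 (AQI 151–200). (200−151)·(660.1−606.5)/(856.0−606.5) + 151 = 49·53.6/249.5 + 151 ≈ 161.53 → 162.
NO₂ 1972.1: bracket 1514.8–1979.6 → index 151–200; slope 49/464.8, offset 457.3.
AQI = 151 + 49/464.8·457.3 ≈ 199.21 ⇒ 199.
PM2.5 281.19: bracket 232.24–323.92 → index 201–300; slope 99/91.68, offset 48.95.
AQI = 201 + 99/91.68·48.95 ≈ 253.86 ⇒ 254.
Sub-indices: PM10→64, O₃→415, CO→377, SO₂→162, NO₂→199, PM2.5→254. Overall AQI = max = 415; dominant pollutant is O₃.

415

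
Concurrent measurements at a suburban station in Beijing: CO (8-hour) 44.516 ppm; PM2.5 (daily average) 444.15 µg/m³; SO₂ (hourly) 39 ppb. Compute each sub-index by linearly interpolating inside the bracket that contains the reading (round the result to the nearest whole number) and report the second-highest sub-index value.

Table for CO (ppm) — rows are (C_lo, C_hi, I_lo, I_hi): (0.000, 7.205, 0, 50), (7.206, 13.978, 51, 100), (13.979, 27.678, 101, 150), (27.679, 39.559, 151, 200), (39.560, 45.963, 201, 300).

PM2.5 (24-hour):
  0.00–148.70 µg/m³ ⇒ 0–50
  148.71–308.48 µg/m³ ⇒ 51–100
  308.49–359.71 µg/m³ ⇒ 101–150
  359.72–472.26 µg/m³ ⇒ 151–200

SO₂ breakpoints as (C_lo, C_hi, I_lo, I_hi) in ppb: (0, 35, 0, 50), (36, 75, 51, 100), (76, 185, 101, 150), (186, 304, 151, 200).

188

CO: row 39.560–45.963 (AQI 201–300). (300−201)·(44.516−39.560)/(45.963−39.560) + 201 = 99·4.956/6.403 + 201 ≈ 277.63 → 278.
PM2.5 444.15: bracket 359.72–472.26 → index 151–200; slope 49/112.54, offset 84.43.
AQI = 151 + 49/112.54·84.43 ≈ 187.76 ⇒ 188.
SO₂ 39: bracket 36–75 → index 51–100; slope 49/39, offset 3.
AQI = 51 + 49/39·3 ≈ 54.77 ⇒ 55.
Sub-indices: CO→278, PM2.5→188, SO₂→55. Ranked high→low: 278, 188, 55. Second-highest sub-index = 188.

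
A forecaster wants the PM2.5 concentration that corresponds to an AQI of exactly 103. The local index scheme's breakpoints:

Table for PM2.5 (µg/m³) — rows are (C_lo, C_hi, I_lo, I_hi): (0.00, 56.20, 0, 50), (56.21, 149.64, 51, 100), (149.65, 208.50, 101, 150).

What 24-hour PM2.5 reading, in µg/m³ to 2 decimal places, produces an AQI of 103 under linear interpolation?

152.05

AQI 103 lies in the 101–150 band, which corresponds to 149.65–208.50 µg/m³.
C = 149.65 + (103−101)×(208.50−149.65)/(150−101) = 149.65 + 2×58.85/49 ≈ 152.0520 µg/m³ → 152.05 µg/m³ to 2 dp.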